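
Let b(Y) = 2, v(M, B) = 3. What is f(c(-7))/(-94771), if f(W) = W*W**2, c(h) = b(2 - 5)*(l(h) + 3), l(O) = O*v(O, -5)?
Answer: 46656/94771 ≈ 0.49230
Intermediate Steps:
l(O) = 3*O (l(O) = O*3 = 3*O)
c(h) = 6 + 6*h (c(h) = 2*(3*h + 3) = 2*(3 + 3*h) = 6 + 6*h)
f(W) = W**3
f(c(-7))/(-94771) = (6 + 6*(-7))**3/(-94771) = (6 - 42)**3*(-1/94771) = (-36)**3*(-1/94771) = -46656*(-1/94771) = 46656/94771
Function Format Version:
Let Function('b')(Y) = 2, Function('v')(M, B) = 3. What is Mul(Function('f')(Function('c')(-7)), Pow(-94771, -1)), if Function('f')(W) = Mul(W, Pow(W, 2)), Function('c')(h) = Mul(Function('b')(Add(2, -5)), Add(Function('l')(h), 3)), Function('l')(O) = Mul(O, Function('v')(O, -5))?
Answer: Rational(46656, 94771) ≈ 0.49230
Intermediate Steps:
Function('l')(O) = Mul(3, O) (Function('l')(O) = Mul(O, 3) = Mul(3, O))
Function('c')(h) = Add(6, Mul(6, h)) (Function('c')(h) = Mul(2, Add(Mul(3, h), 3)) = Mul(2, Add(3, Mul(3, h))) = Add(6, Mul(6, h)))
Function('f')(W) = Pow(W, 3)
Mul(Function('f')(Function('c')(-7)), Pow(-94771, -1)) = Mul(Pow(Add(6, Mul(6, -7)), 3), Pow(-94771, -1)) = Mul(Pow(Add(6, -42), 3), Rational(-1, 94771)) = Mul(Pow(-36, 3), Rational(-1, 94771)) = Mul(-46656, Rational(-1, 94771)) = Rational(46656, 94771)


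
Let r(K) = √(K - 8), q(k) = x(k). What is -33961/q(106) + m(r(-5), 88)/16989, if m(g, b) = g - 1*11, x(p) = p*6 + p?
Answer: -82424513/1800834 + I*√13/16989 ≈ -45.77 + 0.00021223*I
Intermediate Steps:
x(p) = 7*p (x(p) = 6*p + p = 7*p)
q(k) = 7*k
r(K) = √(-8 + K)
m(g, b) = -11 + g (m(g, b) = g - 11 = -11 + g)
-33961/q(106) + m(r(-5), 88)/16989 = -33961/(7*106) + (-11 + √(-8 - 5))/16989 = -33961/742 + (-11 + √(-13))*(1/16989) = -33961*1/742 + (-11 + I*√13)*(1/16989) = -33961/742 + (-11/16989 + I*√13/16989) = -82424513/1800834 + I*√13/16989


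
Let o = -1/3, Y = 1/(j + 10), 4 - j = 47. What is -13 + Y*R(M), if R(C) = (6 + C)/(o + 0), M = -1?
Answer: -138/11 ≈ -12.545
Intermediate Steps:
j = -43 (j = 4 - 1*47 = 4 - 47 = -43)
Y = -1/33 (Y = 1/(-43 + 10) = 1/(-33) = -1/33 ≈ -0.030303)
o = -⅓ (o = -1*⅓ = -⅓ ≈ -0.33333)
R(C) = -18 - 3*C (R(C) = (6 + C)/(-⅓ + 0) = (6 + C)/(-⅓) = (6 + C)*(-3) = -18 - 3*C)
-13 + Y*R(M) = -13 - (-18 - 3*(-1))/33 = -13 - (-18 + 3)/33 = -13 - 1/33*(-15) = -13 + 5/11 = -138/11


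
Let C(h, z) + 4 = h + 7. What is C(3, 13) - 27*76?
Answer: -2046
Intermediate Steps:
C(h, z) = 3 + h (C(h, z) = -4 + (h + 7) = -4 + (7 + h) = 3 + h)
C(3, 13) - 27*76 = (3 + 3) - 27*76 = 6 - 2052 = -2046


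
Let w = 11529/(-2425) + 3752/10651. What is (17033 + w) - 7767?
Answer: 239214805771/25828675 ≈ 9261.6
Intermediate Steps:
w = -113696779/25828675 (w = 11529*(-1/2425) + 3752*(1/10651) = -11529/2425 + 3752/10651 = -113696779/25828675 ≈ -4.4020)
(17033 + w) - 7767 = (17033 - 113696779/25828675) - 7767 = 439826124496/25828675 - 7767 = 239214805771/25828675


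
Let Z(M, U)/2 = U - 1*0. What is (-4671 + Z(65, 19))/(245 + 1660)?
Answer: -4633/1905 ≈ -2.4320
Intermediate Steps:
Z(M, U) = 2*U (Z(M, U) = 2*(U - 1*0) = 2*(U + 0) = 2*U)
(-4671 + Z(65, 19))/(245 + 1660) = (-4671 + 2*19)/(245 + 1660) = (-4671 + 38)/1905 = -4633*1/1905 = -4633/1905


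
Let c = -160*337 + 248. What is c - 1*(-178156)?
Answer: 124484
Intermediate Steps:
c = -53672 (c = -53920 + 248 = -53672)
c - 1*(-178156) = -53672 - 1*(-178156) = -53672 + 178156 = 124484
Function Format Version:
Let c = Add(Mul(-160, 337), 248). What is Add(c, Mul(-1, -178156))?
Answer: 124484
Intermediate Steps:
c = -53672 (c = Add(-53920, 248) = -53672)
Add(c, Mul(-1, -178156)) = Add(-53672, Mul(-1, -178156)) = Add(-53672, 178156) = 124484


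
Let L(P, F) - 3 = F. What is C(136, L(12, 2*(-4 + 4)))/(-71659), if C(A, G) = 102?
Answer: -102/71659 ≈ -0.0014234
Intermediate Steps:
L(P, F) = 3 + F
C(136, L(12, 2*(-4 + 4)))/(-71659) = 102/(-71659) = 102*(-1/71659) = -102/71659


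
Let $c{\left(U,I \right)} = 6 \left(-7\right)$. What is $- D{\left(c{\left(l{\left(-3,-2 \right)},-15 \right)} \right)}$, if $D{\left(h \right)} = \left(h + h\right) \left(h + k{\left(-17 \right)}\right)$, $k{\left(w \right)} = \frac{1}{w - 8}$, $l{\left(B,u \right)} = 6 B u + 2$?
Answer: $- \frac{88284}{25} \approx -3531.4$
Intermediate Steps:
$l{\left(B,u \right)} = 2 + 6 B u$ ($l{\left(B,u \right)} = 6 B u + 2 = 2 + 6 B u$)
$c{\left(U,I \right)} = -42$
$k{\left(w \right)} = \frac{1}{-8 + w}$
$D{\left(h \right)} = 2 h \left(- \frac{1}{25} + h\right)$ ($D{\left(h \right)} = \left(h + h\right) \left(h + \frac{1}{-8 - 17}\right) = 2 h \left(h + \frac{1}{-25}\right) = 2 h \left(h - \frac{1}{25}\right) = 2 h \left(- \frac{1}{25} + h\right)$)
$- D{\left(c{\left(l{\left(-3,-2 \right)},-15 \right)} \right)} = - \frac{2 \left(-42\right) \left(-1 + 25 \left(-42\right)\right)}{25} = - \frac{2 \left(-42\right) \left(-1 - 1050\right)}{25} = - \frac{2 \left(-42\right) \left(-1051\right)}{25} = \left(-1\right) \frac{88284}{25} = - \frac{88284}{25}$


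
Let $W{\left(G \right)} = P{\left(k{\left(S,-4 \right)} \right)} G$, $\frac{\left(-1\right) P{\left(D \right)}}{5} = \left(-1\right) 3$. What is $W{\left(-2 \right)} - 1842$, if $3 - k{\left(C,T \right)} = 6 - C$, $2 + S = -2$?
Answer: $-1872$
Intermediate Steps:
$S = -4$ ($S = -2 - 2 = -4$)
$k{\left(C,T \right)} = -3 + C$ ($k{\left(C,T \right)} = 3 - \left(6 - C\right) = 3 + \left(-6 + C\right) = -3 + C$)
$P{\left(D \right)} = 15$ ($P{\left(D \right)} = - 5 \left(\left(-1\right) 3\right) = \left(-5\right) \left(-3\right) = 15$)
$W{\left(G \right)} = 15 G$
$W{\left(-2 \right)} - 1842 = 15 \left(-2\right) - 1842 = -30 - 1842 = -1872$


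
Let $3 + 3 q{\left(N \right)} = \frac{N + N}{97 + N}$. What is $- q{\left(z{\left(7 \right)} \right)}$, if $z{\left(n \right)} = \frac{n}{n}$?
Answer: $\frac{146}{147} \approx 0.9932$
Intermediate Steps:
$z{\left(n \right)} = 1$
$q{\left(N \right)} = -1 + \frac{2 N}{3 \left(97 + N\right)}$ ($q{\left(N \right)} = -1 + \frac{\left(N + N\right) \frac{1}{97 + N}}{3} = -1 + \frac{2 N \frac{1}{97 + N}}{3} = -1 + \frac{2 N}{3 \left(97 + N\right)}$)
$- q{\left(z{\left(7 \right)} \right)} = - \frac{-291 - 1}{3 \left(97 + 1\right)} = - \frac{-291 - 1}{3 \cdot 98} = - \frac{-292}{3 \cdot 98} = \left(-1\right) \left(- \frac{146}{147}\right) = \frac{146}{147}$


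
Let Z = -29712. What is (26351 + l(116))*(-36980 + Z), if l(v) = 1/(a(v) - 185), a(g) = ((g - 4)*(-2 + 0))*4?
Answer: -1899750297560/1081 ≈ -1.7574e+9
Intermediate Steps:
a(g) = 32 - 8*g (a(g) = ((-4 + g)*(-2))*4 = (8 - 2*g)*4 = 32 - 8*g)
l(v) = 1/(-153 - 8*v) (l(v) = 1/((32 - 8*v) - 185) = 1/(-153 - 8*v))
(26351 + l(116))*(-36980 + Z) = (26351 - 1/(153 + 8*116))*(-36980 - 29712) = (26351 - 1/(153 + 928))*(-66692) = (26351 - 1/1081)*(-66692) = (28485430/1081)*(-66692) = -1899750297560/1081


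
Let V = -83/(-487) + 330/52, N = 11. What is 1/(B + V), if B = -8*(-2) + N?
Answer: 12662/424387 ≈ 0.029836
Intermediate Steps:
B = 27 (B = -8*(-2) + 11 = 16 + 11 = 27)
V = 82513/12662 (V = -83*(-1/487) + 330*(1/52) = 83/487 + 165/26 = 82513/12662 ≈ 6.5166)
1/(B + V) = 1/(27 + 82513/12662) = 1/(424387/12662) = 12662/424387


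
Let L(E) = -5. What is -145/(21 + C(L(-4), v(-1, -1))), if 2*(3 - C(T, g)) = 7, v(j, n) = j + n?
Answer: -290/41 ≈ -7.0732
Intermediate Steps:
C(T, g) = -½ (C(T, g) = 3 - ½*7 = 3 - 7/2 = -½)
-145/(21 + C(L(-4), v(-1, -1))) = -145/(21 - ½) = -145/(41/2) = (2/41)*(-145) = -290/41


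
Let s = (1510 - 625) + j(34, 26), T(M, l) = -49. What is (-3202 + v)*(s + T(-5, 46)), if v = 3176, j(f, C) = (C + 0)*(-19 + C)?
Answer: -26468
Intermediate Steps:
j(f, C) = C*(-19 + C)
s = 1067 (s = (1510 - 625) + 26*(-19 + 26) = 885 + 26*7 = 885 + 182 = 1067)
(-3202 + v)*(s + T(-5, 46)) = (-3202 + 3176)*(1067 - 49) = -26*1018 = -26468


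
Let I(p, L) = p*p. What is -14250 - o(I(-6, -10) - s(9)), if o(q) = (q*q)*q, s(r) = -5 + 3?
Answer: -69122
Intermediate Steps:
I(p, L) = p²
s(r) = -2
o(q) = q³ (o(q) = q²*q = q³)
-14250 - o(I(-6, -10) - s(9)) = -14250 - ((-6)² - 1*(-2))³ = -14250 - (36 + 2)³ = -14250 - 1*38³ = -14250 - 1*54872 = -14250 - 54872 = -69122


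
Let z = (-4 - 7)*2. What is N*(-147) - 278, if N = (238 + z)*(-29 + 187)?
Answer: -5017094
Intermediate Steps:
z = -22 (z = -11*2 = -22)
N = 34128 (N = (238 - 22)*(-29 + 187) = 216*158 = 34128)
N*(-147) - 278 = 34128*(-147) - 278 = -5016816 - 278 = -5017094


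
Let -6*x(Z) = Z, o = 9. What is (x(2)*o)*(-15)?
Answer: 45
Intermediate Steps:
x(Z) = -Z/6
(x(2)*o)*(-15) = (-⅙*2*9)*(-15) = -⅓*9*(-15) = -3*(-15) = 45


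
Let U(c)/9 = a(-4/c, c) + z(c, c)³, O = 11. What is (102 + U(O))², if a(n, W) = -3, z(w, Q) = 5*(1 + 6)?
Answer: 148957402500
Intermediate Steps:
z(w, Q) = 35 (z(w, Q) = 5*7 = 35)
U(c) = 385848 (U(c) = 9*(-3 + 35³) = 9*(-3 + 42875) = 9*42872 = 385848)
(102 + U(O))² = (102 + 385848)² = 385950² = 148957402500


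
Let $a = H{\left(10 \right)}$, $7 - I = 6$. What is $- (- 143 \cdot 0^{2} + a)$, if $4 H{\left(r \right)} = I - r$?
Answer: $\frac{9}{4} \approx 2.25$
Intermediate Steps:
$I = 1$ ($I = 7 - 6 = 1$)
$H{\left(r \right)} = \frac{1}{4} - \frac{r}{4}$ ($H{\left(r \right)} = \frac{1 - r}{4} = \frac{1}{4} - \frac{r}{4}$)
$a = - \frac{9}{4}$ ($a = \frac{1}{4} - \frac{5}{2} = - \frac{9}{4} \approx -2.25$)
$- (- 143 \cdot 0^{2} + a) = - (- 143 \cdot 0^{2} - \frac{9}{4}) = - (\left(-143\right) 0 - \frac{9}{4}) = - (0 - \frac{9}{4}) = \left(-1\right) \left(- \frac{9}{4}\right) = \frac{9}{4}$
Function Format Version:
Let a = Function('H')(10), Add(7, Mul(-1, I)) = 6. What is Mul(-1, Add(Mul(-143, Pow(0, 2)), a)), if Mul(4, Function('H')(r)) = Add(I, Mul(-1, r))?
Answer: Rational(9, 4) ≈ 2.2500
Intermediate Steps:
I = 1 (I = Add(7, Mul(-1, 6)) = Add(7, -6) = 1)
Function('H')(r) = Add(Rational(1, 4), Mul(Rational(-1, 4), r)) (Function('H')(r) = Mul(Rational(1, 4), Add(1, Mul(-1, r))) = Add(Rational(1, 4), Mul(Rational(-1, 4), r)))
a = Rational(-9, 4) (a = Add(Rational(1, 4), Mul(Rational(-1, 4), 10)) = Add(Rational(1, 4), Rational(-5, 2)) = Rational(-9, 4) ≈ -2.2500)
Mul(-1, Add(Mul(-143, Pow(0, 2)), a)) = Mul(-1, Add(Mul(-143, Pow(0, 2)), Rational(-9, 4))) = Mul(-1, Add(Mul(-143, 0), Rational(-9, 4))) = Mul(-1, Add(0, Rational(-9, 4))) = Mul(-1, Rational(-9, 4)) = Rational(9, 4)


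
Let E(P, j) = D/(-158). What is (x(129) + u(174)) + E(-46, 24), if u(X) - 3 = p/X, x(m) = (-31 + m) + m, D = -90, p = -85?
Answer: 3162695/13746 ≈ 230.08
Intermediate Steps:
E(P, j) = 45/79 (E(P, j) = -90/(-158) = -90*(-1/158) = 45/79)
x(m) = -31 + 2*m
u(X) = 3 - 85/X
(x(129) + u(174)) + E(-46, 24) = ((-31 + 2*129) + (3 - 85/174)) + 45/79 = ((-31 + 258) + (3 - 85*1/174)) + 45/79 = (227 + (3 - 85/174)) + 45/79 = (227 + 437/174) + 45/79 = 39935/174 + 45/79 = 3162695/13746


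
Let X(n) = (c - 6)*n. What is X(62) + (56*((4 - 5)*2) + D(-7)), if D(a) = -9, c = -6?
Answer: -865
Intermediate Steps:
X(n) = -12*n (X(n) = (-6 - 6)*n = -12*n)
X(62) + (56*((4 - 5)*2) + D(-7)) = -12*62 + (56*((4 - 5)*2) - 9) = -744 + (56*(-1*2) - 9) = -744 + (56*(-2) - 9) = -744 + (-112 - 9) = -744 - 121 = -865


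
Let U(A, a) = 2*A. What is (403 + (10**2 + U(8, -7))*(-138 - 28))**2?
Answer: 355435609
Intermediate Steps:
(403 + (10**2 + U(8, -7))*(-138 - 28))**2 = (403 + (10**2 + 2*8)*(-138 - 28))**2 = (403 + (100 + 16)*(-166))**2 = (403 + 116*(-166))**2 = (403 - 19256)**2 = (-18853)**2 = 355435609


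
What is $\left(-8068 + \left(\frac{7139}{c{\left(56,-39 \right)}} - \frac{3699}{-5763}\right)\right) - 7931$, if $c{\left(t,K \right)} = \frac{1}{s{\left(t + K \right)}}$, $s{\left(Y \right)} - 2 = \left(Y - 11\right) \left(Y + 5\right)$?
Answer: $\frac{1806945700}{1921} \approx 9.4063 \cdot 10^{5}$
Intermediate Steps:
$s{\left(Y \right)} = 2 + \left(-11 + Y\right) \left(5 + Y\right)$ ($s{\left(Y \right)} = 2 + \left(Y - 11\right) \left(Y + 5\right) = 2 + \left(-11 + Y\right) \left(5 + Y\right)$)
$c{\left(t,K \right)} = \frac{1}{-53 + \left(K + t\right)^{2} - 6 K - 6 t}$ ($c{\left(t,K \right)} = \frac{1}{-53 + \left(t + K\right)^{2} - 6 \left(t + K\right)} = \frac{1}{-53 + \left(K + t\right)^{2} - 6 \left(K + t\right)} = \frac{1}{-53 + \left(K + t\right)^{2} - \left(6 K + 6 t\right)} = \frac{1}{-53 + \left(K + t\right)^{2} - 6 K - 6 t}$)
$\left(-8068 + \left(\frac{7139}{c{\left(56,-39 \right)}} - \frac{3699}{-5763}\right)\right) - 7931 = \left(-8068 - \left(- \frac{1233}{1921} + \left(1106545 - 7139 \left(-39 + 56\right)^{2}\right)\right)\right) - 7931 = \left(-8068 - \left(- \frac{1233}{1921} - \frac{7139}{\left(-1\right) \frac{1}{53 - 17^{2} - 234 + 336}}\right)\right) - 7931 = \left(-8068 + \left(\frac{7139}{\left(-1\right) \frac{1}{53 - 289 - 234 + 336}} + \frac{1233}{1921}\right)\right) - 7931 = \left(-8068 + \left(\frac{7139}{\left(-1\right) \frac{1}{-134}} + \frac{1233}{1921}\right)\right) - 7931 = \left(-8068 + \left(\frac{7139}{\left(-1\right) \left(- \frac{1}{134}\right)} + \frac{1233}{1921}\right)\right) - 7931 = \left(-8068 + \left(7139 \frac{1}{\frac{1}{134}} + \frac{1233}{1921}\right)\right) - 7931 = \left(-8068 + \left(7139 \cdot 134 + \frac{1233}{1921}\right)\right) - 7931 = \left(-8068 + \left(956626 + \frac{1233}{1921}\right)\right) - 7931 = \left(-8068 + \frac{1837679779}{1921}\right) - 7931 = \frac{1822181151}{1921} - 7931 = \frac{1806945700}{1921}$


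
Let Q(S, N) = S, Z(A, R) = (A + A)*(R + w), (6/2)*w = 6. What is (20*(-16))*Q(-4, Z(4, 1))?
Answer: 1280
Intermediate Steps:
w = 2 (w = (⅓)*6 = 2)
Z(A, R) = 2*A*(2 + R) (Z(A, R) = (A + A)*(R + 2) = (2*A)*(2 + R) = 2*A*(2 + R))
(20*(-16))*Q(-4, Z(4, 1)) = (20*(-16))*(-4) = -320*(-4) = 1280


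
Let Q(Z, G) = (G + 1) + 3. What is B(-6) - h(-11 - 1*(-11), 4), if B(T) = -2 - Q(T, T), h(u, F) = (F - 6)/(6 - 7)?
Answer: -2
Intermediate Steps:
Q(Z, G) = 4 + G (Q(Z, G) = (1 + G) + 3 = 4 + G)
h(u, F) = 6 - F (h(u, F) = (-6 + F)/(-1) = (-6 + F)*(-1) = 6 - F)
B(T) = -6 - T (B(T) = -2 - (4 + T) = -2 + (-4 - T) = -6 - T)
B(-6) - h(-11 - 1*(-11), 4) = (-6 - 1*(-6)) - (6 - 1*4) = (-6 + 6) - (6 - 4) = 0 - 1*2 = 0 - 2 = -2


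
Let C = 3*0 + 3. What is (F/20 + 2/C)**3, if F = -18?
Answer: -343/27000 ≈ -0.012704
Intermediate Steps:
C = 3 (C = 0 + 3 = 3)
(F/20 + 2/C)**3 = (-18/20 + 2/3)**3 = (-18*1/20 + 2*(1/3))**3 = (-9/10 + 2/3)**3 = (-7/30)**3 = -343/27000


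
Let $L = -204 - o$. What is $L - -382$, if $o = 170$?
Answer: $8$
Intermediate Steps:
$L = -374$ ($L = -204 - 170 = -374$)
$L - -382 = -374 - -382 = -374 + 382 = 8$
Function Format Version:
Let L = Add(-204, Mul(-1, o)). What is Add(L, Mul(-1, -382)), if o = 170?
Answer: 8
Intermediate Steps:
L = -374 (L = Add(-204, Mul(-1, 170)) = Add(-204, -170) = -374)
Add(L, Mul(-1, -382)) = Add(-374, Mul(-1, -382)) = Add(-374, 382) = 8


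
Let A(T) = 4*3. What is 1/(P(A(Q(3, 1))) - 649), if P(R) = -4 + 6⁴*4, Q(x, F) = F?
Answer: 1/4531 ≈ 0.00022070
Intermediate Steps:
A(T) = 12
P(R) = 5180 (P(R) = -4 + 1296*4 = -4 + 5184 = 5180)
1/(P(A(Q(3, 1))) - 649) = 1/(5180 - 649) = 1/4531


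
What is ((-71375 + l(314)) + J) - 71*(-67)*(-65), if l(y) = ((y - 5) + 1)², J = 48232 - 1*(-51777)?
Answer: -184471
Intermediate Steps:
J = 100009 (J = 48232 + 51777 = 100009)
l(y) = (-4 + y)² (l(y) = ((-5 + y) + 1)² = (-4 + y)²)
((-71375 + l(314)) + J) - 71*(-67)*(-65) = ((-71375 + (-4 + 314)²) + 100009) - 71*(-67)*(-65) = ((-71375 + 310²) + 100009) - (-4757)*(-65) = ((-71375 + 96100) + 100009) - 1*309205 = (24725 + 100009) - 309205 = 124734 - 309205 = -184471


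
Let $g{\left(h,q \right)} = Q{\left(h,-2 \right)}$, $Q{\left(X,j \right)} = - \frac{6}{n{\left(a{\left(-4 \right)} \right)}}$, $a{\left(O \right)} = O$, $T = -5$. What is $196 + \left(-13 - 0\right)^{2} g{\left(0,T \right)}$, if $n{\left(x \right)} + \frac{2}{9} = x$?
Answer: $\frac{8287}{19} \approx 436.16$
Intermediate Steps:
$n{\left(x \right)} = - \frac{2}{9} + x$
$Q{\left(X,j \right)} = \frac{27}{19}$ ($Q{\left(X,j \right)} = - \frac{6}{- \frac{2}{9} - 4} = - \frac{6}{- \frac{38}{9}} = \left(-6\right) \left(- \frac{9}{38}\right) = \frac{27}{19}$)
$g{\left(h,q \right)} = \frac{27}{19}$
$196 + \left(-13 - 0\right)^{2} g{\left(0,T \right)} = 196 + \left(-13 - 0\right)^{2} \cdot \frac{27}{19} = 196 + \left(-13 + 0\right)^{2} \cdot \frac{27}{19} = 196 + \left(-13\right)^{2} \cdot \frac{27}{19} = 196 + 169 \cdot \frac{27}{19} = 196 + \frac{4563}{19} = \frac{8287}{19}$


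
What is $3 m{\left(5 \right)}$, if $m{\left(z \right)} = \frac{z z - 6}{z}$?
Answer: $\frac{57}{5} \approx 11.4$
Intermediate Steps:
$m{\left(z \right)} = \frac{-6 + z^{2}}{z}$ ($m{\left(z \right)} = \frac{z^{2} - 6}{z} = \frac{-6 + z^{2}}{z}$)
$3 m{\left(5 \right)} = 3 \left(5 - \frac{6}{5}\right) = 3 \cdot \frac{19}{5} = \frac{57}{5}$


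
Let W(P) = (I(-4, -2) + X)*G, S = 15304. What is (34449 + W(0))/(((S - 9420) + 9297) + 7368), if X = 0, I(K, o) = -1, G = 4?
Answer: 34445/22549 ≈ 1.5276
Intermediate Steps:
W(P) = -4 (W(P) = (-1 + 0)*4 = -1*4 = -4)
(34449 + W(0))/(((S - 9420) + 9297) + 7368) = (34449 - 4)/(((15304 - 9420) + 9297) + 7368) = 34445/((5884 + 9297) + 7368) = 34445/(15181 + 7368) = 34445/22549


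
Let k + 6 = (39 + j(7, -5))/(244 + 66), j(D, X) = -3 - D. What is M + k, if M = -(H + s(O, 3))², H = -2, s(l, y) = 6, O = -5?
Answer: -6791/310 ≈ -21.906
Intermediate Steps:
k = -1831/310 (k = -6 + (39 + (-3 - 1*7))/(244 + 66) = -6 + (39 + (-3 - 7))/310 = -6 + (39 - 10)*(1/310) = -6 + 29*(1/310) = -6 + 29/310 = -1831/310 ≈ -5.9064)
M = -16 (M = -(-2 + 6)² = -1*4² = -1*16 = -16)
M + k = -16 - 1831/310 = -6791/310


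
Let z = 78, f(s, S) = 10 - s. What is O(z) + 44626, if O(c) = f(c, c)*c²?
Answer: -369086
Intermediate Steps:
O(c) = c²*(10 - c) (O(c) = (10 - c)*c² = c²*(10 - c))
O(z) + 44626 = 78²*(10 - 1*78) + 44626 = 6084*(10 - 78) + 44626 = 6084*(-68) + 44626 = -413712 + 44626 = -369086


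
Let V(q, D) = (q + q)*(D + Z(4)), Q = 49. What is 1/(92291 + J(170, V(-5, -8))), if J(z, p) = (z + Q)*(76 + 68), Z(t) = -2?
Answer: 1/123827 ≈ 8.0758e-6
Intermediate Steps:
V(q, D) = 2*q*(-2 + D) (V(q, D) = (q + q)*(D - 2) = (2*q)*(-2 + D) = 2*q*(-2 + D))
J(z, p) = 7056 + 144*z (J(z, p) = (z + 49)*(76 + 68) = (49 + z)*144 = 7056 + 144*z)
1/(92291 + J(170, V(-5, -8))) = 1/(92291 + (7056 + 144*170)) = 1/(92291 + (7056 + 24480)) = 1/(92291 + 31536) = 1/123827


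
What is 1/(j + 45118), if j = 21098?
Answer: 1/66216 ≈ 1.5102e-5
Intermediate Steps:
1/(j + 45118) = 1/(21098 + 45118) = 1/66216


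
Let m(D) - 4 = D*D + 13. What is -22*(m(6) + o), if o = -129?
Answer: 1672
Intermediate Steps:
m(D) = 17 + D² (m(D) = 4 + (D*D + 13) = 4 + (D² + 13) = 4 + (13 + D²) = 17 + D²)
-22*(m(6) + o) = -22*((17 + 6²) - 129) = -22*((17 + 36) - 129) = -22*(53 - 129) = -22*(-76) = 1672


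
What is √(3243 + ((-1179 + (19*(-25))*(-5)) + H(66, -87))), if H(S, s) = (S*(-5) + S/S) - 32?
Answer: √4078 ≈ 63.859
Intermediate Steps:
H(S, s) = -31 - 5*S (H(S, s) = (-5*S + 1) - 32 = (1 - 5*S) - 32 = -31 - 5*S)
√(3243 + ((-1179 + (19*(-25))*(-5)) + H(66, -87))) = √(3243 + ((-1179 + (19*(-25))*(-5)) + (-31 - 5*66))) = √(3243 + ((-1179 - 475*(-5)) + (-31 - 330))) = √(3243 + ((-1179 + 2375) - 361)) = √(3243 + (1196 - 361)) = √(3243 + 835) = √4078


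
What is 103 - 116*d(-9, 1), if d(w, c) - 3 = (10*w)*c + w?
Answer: 11239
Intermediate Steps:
d(w, c) = 3 + w + 10*c*w (d(w, c) = 3 + ((10*w)*c + w) = 3 + (10*c*w + w) = 3 + (w + 10*c*w) = 3 + w + 10*c*w)
103 - 116*d(-9, 1) = 103 - 116*(3 - 9 + 10*1*(-9)) = 103 - 116*(3 - 9 - 90) = 103 - 116*(-96) = 103 + 11136 = 11239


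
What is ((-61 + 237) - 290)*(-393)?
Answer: 44802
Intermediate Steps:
((-61 + 237) - 290)*(-393) = (176 - 290)*(-393) = -114*(-393) = 44802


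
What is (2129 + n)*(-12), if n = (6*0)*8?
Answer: -25548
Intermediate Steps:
n = 0 (n = 0*8 = 0)
(2129 + n)*(-12) = (2129 + 0)*(-12) = 2129*(-12) = -25548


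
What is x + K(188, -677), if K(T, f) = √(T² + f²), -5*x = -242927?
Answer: 242927/5 + √493673 ≈ 49288.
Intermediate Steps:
x = 242927/5 (x = -⅕*(-242927) = 242927/5 ≈ 48585.)
x + K(188, -677) = 242927/5 + √(188² + (-677)²) = 242927/5 + √(35344 + 458329) = 242927/5 + √493673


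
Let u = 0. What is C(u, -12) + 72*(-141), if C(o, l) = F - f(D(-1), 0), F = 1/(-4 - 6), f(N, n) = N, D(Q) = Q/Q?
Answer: -101531/10 ≈ -10153.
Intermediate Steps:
D(Q) = 1
F = -1/10 (F = 1/(-10) = -1/10 ≈ -0.10000)
C(o, l) = -11/10 (C(o, l) = -1/10 - 1*1 = -1/10 - 1 = -11/10)
C(u, -12) + 72*(-141) = -11/10 + 72*(-141) = -11/10 - 10152 = -101531/10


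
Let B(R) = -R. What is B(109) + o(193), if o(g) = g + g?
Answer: 277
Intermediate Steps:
o(g) = 2*g
B(109) + o(193) = -1*109 + 2*193 = -109 + 386 = 277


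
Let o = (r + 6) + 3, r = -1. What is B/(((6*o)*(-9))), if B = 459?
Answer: -17/16 ≈ -1.0625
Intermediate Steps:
o = 8 (o = (-1 + 6) + 3 = 5 + 3 = 8)
B/(((6*o)*(-9))) = 459/(((6*8)*(-9))) = 459/((48*(-9))) = 459/(-432) = 459*(-1/432) = -17/16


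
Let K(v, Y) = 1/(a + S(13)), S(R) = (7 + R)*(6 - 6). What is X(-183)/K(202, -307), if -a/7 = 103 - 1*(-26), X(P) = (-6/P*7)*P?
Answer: 37926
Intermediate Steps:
S(R) = 0 (S(R) = (7 + R)*0 = 0)
X(P) = -42 (X(P) = (-42/P)*P = -42)
a = -903 (a = -7*(103 - 1*(-26)) = -7*(103 + 26) = -7*129 = -903)
K(v, Y) = -1/903 (K(v, Y) = 1/(-903 + 0) = 1/(-903) = -1/903)
X(-183)/K(202, -307) = -42/(-1/903) = -42*(-903) = 37926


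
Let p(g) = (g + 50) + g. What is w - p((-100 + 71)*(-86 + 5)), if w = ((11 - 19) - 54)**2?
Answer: -904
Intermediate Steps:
p(g) = 50 + 2*g (p(g) = (50 + g) + g = 50 + 2*g)
w = 3844 (w = (-8 - 54)**2 = (-62)**2 = 3844)
w - p((-100 + 71)*(-86 + 5)) = 3844 - (50 + 2*((-100 + 71)*(-86 + 5))) = 3844 - (50 + 2*(-29*(-81))) = 3844 - (50 + 2*2349) = 3844 - (50 + 4698) = 3844 - 1*4748 = 3844 - 4748 = -904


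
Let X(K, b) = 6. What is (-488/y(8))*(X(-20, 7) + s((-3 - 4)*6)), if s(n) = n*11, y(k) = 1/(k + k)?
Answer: 3560448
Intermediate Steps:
y(k) = 1/(2*k)
s(n) = 11*n
(-488/y(8))*(X(-20, 7) + s((-3 - 4)*6)) = (-488/((½)/8))*(6 + 11*((-3 - 4)*6)) = (-488/((½)*(⅛)))*(6 + 11*(-7*6)) = (-488/1/16)*(6 + 11*(-42)) = (-488*16)*(6 - 462) = -7808*(-456) = 3560448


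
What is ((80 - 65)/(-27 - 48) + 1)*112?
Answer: 448/5 ≈ 89.600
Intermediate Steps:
((80 - 65)/(-27 - 48) + 1)*112 = (15/(-75) + 1)*112 = (15*(-1/75) + 1)*112 = (-1/5 + 1)*112 = (4/5)*112 = 448/5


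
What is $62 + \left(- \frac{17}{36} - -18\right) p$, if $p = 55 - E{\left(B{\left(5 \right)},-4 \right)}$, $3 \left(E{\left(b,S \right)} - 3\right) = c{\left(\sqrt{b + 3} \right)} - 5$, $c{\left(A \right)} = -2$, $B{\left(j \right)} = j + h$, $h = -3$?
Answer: $\frac{109549}{108} \approx 1014.3$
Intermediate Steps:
$B{\left(j \right)} = -3 + j$ ($B{\left(j \right)} = j - 3 = -3 + j$)
$E{\left(b,S \right)} = \frac{2}{3}$ ($E{\left(b,S \right)} = 3 + \frac{-2 - 5}{3} = 3 + \frac{1}{3} \left(-7\right) = 3 - \frac{7}{3} = \frac{2}{3}$)
$p = \frac{163}{3}$ ($p = 55 - \frac{2}{3} = \frac{163}{3} \approx 54.333$)
$62 + \left(- \frac{17}{36} - -18\right) p = 62 + \left(- \frac{17}{36} - -18\right) \frac{163}{3} = 62 + \left(\left(-17\right) \frac{1}{36} + 18\right) \frac{163}{3} = 62 + \left(- \frac{17}{36} + 18\right) \frac{163}{3} = 62 + \frac{631}{36} \cdot \frac{163}{3} = 62 + \frac{102853}{108} = \frac{109549}{108}$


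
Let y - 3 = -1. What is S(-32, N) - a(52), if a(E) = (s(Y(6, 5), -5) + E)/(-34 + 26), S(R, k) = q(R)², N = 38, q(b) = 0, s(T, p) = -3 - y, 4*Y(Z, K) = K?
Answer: 47/8 ≈ 5.8750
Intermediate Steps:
y = 2 (y = 3 - 1 = 2)
Y(Z, K) = K/4
s(T, p) = -5 (s(T, p) = -3 - 1*2 = -3 - 2 = -5)
S(R, k) = 0 (S(R, k) = 0² = 0)
a(E) = 5/8 - E/8 (a(E) = (-5 + E)/(-34 + 26) = (-5 + E)/(-8) = (-5 + E)*(-⅛) = 5/8 - E/8)
S(-32, N) - a(52) = 0 - (5/8 - ⅛*52) = 0 - (5/8 - 13/2) = 0 - 1*(-47/8) = 0 + 47/8 = 47/8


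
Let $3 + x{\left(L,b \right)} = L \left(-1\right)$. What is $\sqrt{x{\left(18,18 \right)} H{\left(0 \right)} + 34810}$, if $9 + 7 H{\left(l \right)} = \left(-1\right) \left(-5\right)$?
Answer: $\sqrt{34822} \approx 186.61$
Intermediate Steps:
$H{\left(l \right)} = - \frac{4}{7}$ ($H{\left(l \right)} = - \frac{9}{7} + \frac{\left(-1\right) \left(-5\right)}{7} = - \frac{9}{7} + \frac{1}{7} \cdot 5 = - \frac{9}{7} + \frac{5}{7} = - \frac{4}{7}$)
$x{\left(L,b \right)} = -3 - L$ ($x{\left(L,b \right)} = -3 + L \left(-1\right) = -3 - L$)
$\sqrt{x{\left(18,18 \right)} H{\left(0 \right)} + 34810} = \sqrt{\left(-3 - 18\right) \left(- \frac{4}{7}\right) + 34810} = \sqrt{\left(-21\right) \left(- \frac{4}{7}\right) + 34810} = \sqrt{12 + 34810} = \sqrt{34822}$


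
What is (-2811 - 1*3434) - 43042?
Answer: -49287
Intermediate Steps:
(-2811 - 1*3434) - 43042 = (-2811 - 3434) - 43042 = -6245 - 43042 = -49287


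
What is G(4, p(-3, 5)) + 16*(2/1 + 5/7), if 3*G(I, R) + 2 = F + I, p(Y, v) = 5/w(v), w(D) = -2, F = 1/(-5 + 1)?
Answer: 3697/84 ≈ 44.012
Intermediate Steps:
F = -1/4 (F = 1/(-4) = -1/4 ≈ -0.25000)
p(Y, v) = -5/2 (p(Y, v) = 5/(-2) = 5*(-1/2) = -5/2)
G(I, R) = -3/4 + I/3 (G(I, R) = -2/3 + (-1/4 + I)/3 = -2/3 + (-1/12 + I/3) = -3/4 + I/3)
G(4, p(-3, 5)) + 16*(2/1 + 5/7) = (-3/4 + (1/3)*4) + 16*(2/1 + 5/7) = (-3/4 + 4/3) + 16*(2*1 + 5*(1/7)) = 7/12 + 16*(2 + 5/7) = 7/12 + 16*(19/7) = 7/12 + 304/7 = 3697/84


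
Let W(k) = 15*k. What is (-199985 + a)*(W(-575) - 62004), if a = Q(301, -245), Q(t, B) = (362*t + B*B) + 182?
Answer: 2176503264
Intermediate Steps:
Q(t, B) = 182 + B² + 362*t (Q(t, B) = (362*t + B²) + 182 = (B² + 362*t) + 182 = 182 + B² + 362*t)
a = 169169 (a = 182 + (-245)² + 362*301 = 182 + 60025 + 108962 = 169169)
(-199985 + a)*(W(-575) - 62004) = (-199985 + 169169)*(15*(-575) - 62004) = -30816*(-8625 - 62004) = -30816*(-70629) = 2176503264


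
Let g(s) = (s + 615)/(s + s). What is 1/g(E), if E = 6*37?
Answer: 148/279 ≈ 0.53047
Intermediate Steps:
E = 222
g(s) = (615 + s)/(2*s) (g(s) = (615 + s)/((2*s)) = (615 + s)*(1/(2*s)) = (615 + s)/(2*s))
1/g(E) = 1/((½)*(615 + 222)/222) = 1/((½)*(1/222)*837) = 1/(279/148) = 148/279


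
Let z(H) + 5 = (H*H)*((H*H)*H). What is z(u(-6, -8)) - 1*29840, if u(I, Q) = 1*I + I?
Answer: -278677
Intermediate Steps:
u(I, Q) = 2*I (u(I, Q) = I + I = 2*I)
z(H) = -5 + H⁵ (z(H) = -5 + (H*H)*((H*H)*H) = -5 + H²*(H²*H) = -5 + H²*H³ = -5 + H⁵)
z(u(-6, -8)) - 1*29840 = (-5 + (2*(-6))⁵) - 1*29840 = (-5 + (-12)⁵) - 29840 = (-5 - 248832) - 29840 = -248837 - 29840 = -278677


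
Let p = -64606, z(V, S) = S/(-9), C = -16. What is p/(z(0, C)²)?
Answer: -2616543/128 ≈ -20442.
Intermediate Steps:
z(V, S) = -S/9 (z(V, S) = S*(-⅑) = -S/9)
p/(z(0, C)²) = -64606/((-⅑*(-16))²) = -64606/((16/9)²) = -64606/256/81 = -64606*81/256 = -2616543/128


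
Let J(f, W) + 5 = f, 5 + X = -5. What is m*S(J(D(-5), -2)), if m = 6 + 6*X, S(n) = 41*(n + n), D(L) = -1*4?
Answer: 39852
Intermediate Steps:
X = -10 (X = -5 - 5 = -10)
D(L) = -4
J(f, W) = -5 + f
S(n) = 82*n (S(n) = 41*(2*n) = 82*n)
m = -54 (m = 6 + 6*(-10) = 6 - 60 = -54)
m*S(J(D(-5), -2)) = -4428*(-5 - 4) = -4428*(-9) = -54*(-738) = 39852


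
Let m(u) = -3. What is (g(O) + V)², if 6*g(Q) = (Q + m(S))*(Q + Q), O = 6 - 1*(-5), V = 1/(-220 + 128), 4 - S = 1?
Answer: 65496649/76176 ≈ 859.81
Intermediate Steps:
S = 3 (S = 4 - 1*1 = 4 - 1 = 3)
V = -1/92 (V = 1/(-92) = -1/92 ≈ -0.010870)
O = 11 (O = 6 + 5 = 11)
g(Q) = Q*(-3 + Q)/3 (g(Q) = ((Q - 3)*(Q + Q))/6 = ((-3 + Q)*(2*Q))/6 = (2*Q*(-3 + Q))/6 = Q*(-3 + Q)/3)
(g(O) + V)² = ((⅓)*11*(-3 + 11) - 1/92)² = ((⅓)*11*8 - 1/92)² = (88/3 - 1/92)² = (8093/276)² = 65496649/76176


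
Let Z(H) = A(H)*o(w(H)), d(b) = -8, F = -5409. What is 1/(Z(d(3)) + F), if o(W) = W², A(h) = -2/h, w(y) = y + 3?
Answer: -4/21611 ≈ -0.00018509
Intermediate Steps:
w(y) = 3 + y
Z(H) = -2*(3 + H)²/H (Z(H) = (-2/H)*(3 + H)² = -2*(3 + H)²/H)
1/(Z(d(3)) + F) = 1/(-2*(3 - 8)²/(-8) - 5409) = 1/(-2*(-⅛)*(-5)² - 5409) = 1/(-2*(-⅛)*25 - 5409) = 1/(25/4 - 5409) = 1/(-21611/4) = -4/21611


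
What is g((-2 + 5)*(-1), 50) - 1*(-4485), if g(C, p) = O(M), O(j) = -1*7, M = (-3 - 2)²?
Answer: 4478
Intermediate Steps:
M = 25 (M = (-5)² = 25)
O(j) = -7
g(C, p) = -7
g((-2 + 5)*(-1), 50) - 1*(-4485) = -7 - 1*(-4485) = -7 + 4485 = 4478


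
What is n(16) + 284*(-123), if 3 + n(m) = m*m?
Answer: -34679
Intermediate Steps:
n(m) = -3 + m² (n(m) = -3 + m*m = -3 + m²)
n(16) + 284*(-123) = (-3 + 16²) + 284*(-123) = (-3 + 256) - 34932 = 253 - 34932 = -34679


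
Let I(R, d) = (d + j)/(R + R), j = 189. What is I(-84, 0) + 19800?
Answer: 158391/8 ≈ 19799.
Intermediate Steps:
I(R, d) = (189 + d)/(2*R) (I(R, d) = (d + 189)/(R + R) = (189 + d)/((2*R)) = (189 + d)*(1/(2*R)) = (189 + d)/(2*R))
I(-84, 0) + 19800 = (1/2)*(189 + 0)/(-84) + 19800 = (1/2)*(-1/84)*189 + 19800 = -9/8 + 19800 = 158391/8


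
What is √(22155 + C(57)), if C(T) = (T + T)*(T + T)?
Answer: √35151 ≈ 187.49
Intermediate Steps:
C(T) = 4*T² (C(T) = (2*T)*(2*T) = 4*T²)
√(22155 + C(57)) = √(22155 + 4*57²) = √(22155 + 4*3249) = √(22155 + 12996) = √35151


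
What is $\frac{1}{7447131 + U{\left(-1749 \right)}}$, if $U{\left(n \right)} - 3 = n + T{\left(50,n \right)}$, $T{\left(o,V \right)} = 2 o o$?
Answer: $\frac{1}{7450385} \approx 1.3422 \cdot 10^{-7}$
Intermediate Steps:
$T{\left(o,V \right)} = 2 o^{2}$
$U{\left(n \right)} = 5003 + n$ ($U{\left(n \right)} = 3 + \left(n + 2 \cdot 50^{2}\right) = 3 + \left(n + 2 \cdot 2500\right) = 3 + \left(n + 5000\right) = 3 + \left(5000 + n\right) = 5003 + n$)
$\frac{1}{7447131 + U{\left(-1749 \right)}} = \frac{1}{7447131 + \left(5003 - 1749\right)} = \frac{1}{7447131 + 3254} = \frac{1}{7450385}$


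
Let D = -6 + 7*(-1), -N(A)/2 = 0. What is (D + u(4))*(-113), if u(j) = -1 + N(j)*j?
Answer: 1582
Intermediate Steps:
N(A) = 0 (N(A) = -2*0 = 0)
D = -13 (D = -6 - 7 = -13)
u(j) = -1 (u(j) = -1 + 0*j = -1 + 0 = -1)
(D + u(4))*(-113) = (-13 - 1)*(-113) = -14*(-113) = 1582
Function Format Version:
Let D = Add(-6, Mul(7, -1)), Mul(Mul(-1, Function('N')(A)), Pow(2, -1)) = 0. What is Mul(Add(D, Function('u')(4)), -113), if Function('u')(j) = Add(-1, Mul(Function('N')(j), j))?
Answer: 1582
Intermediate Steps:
Function('N')(A) = 0 (Function('N')(A) = Mul(-2, 0) = 0)
D = -13 (D = Add(-6, -7) = -13)
Function('u')(j) = -1 (Function('u')(j) = Add(-1, Mul(0, j)) = Add(-1, 0) = -1)
Mul(Add(D, Function('u')(4)), -113) = Mul(Add(-13, -1), -113) = Mul(-14, -113) = 1582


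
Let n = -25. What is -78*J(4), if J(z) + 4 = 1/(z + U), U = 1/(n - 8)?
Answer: 38298/131 ≈ 292.35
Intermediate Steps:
U = -1/33 (U = 1/(-25 - 8) = 1/(-33) = -1/33 ≈ -0.030303)
J(z) = -4 + 1/(-1/33 + z) (J(z) = -4 + 1/(z - 1/33) = -4 + 1/(-1/33 + z))
-78*J(4) = -78*(37 - 132*4)/(-1 + 33*4) = -78*(37 - 528)/(-1 + 132) = -78*(-491)/131 = -78*(-491/131) = 38298/131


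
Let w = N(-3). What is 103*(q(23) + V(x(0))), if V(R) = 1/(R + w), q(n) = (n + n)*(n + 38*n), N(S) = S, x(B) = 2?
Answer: 4249883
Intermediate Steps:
w = -3
q(n) = 78*n² (q(n) = (2*n)*(39*n) = 78*n²)
V(R) = 1/(-3 + R) (V(R) = 1/(R - 3) = 1/(-3 + R))
103*(q(23) + V(x(0))) = 103*(78*23² + 1/(-3 + 2)) = 103*(78*529 + 1/(-1)) = 103*(41262 - 1) = 103*41261 = 4249883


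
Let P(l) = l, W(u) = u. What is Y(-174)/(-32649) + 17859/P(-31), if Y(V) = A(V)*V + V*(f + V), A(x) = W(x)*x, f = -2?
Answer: -140239697/337373 ≈ -415.68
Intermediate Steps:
A(x) = x**2 (A(x) = x*x = x**2)
Y(V) = V**3 + V*(-2 + V) (Y(V) = V**2*V + V*(-2 + V) = V**3 + V*(-2 + V))
Y(-174)/(-32649) + 17859/P(-31) = -174*(-2 - 174 + (-174)**2)/(-32649) + 17859/(-31) = -174*(-2 - 174 + 30276)*(-1/32649) + 17859*(-1/31) = -174*30100*(-1/32649) - 17859/31 = -5237400*(-1/32649) - 17859/31 = 1745800/10883 - 17859/31 = -140239697/337373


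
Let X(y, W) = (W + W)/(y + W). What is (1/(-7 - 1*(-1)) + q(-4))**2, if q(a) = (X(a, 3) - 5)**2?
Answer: 525625/36 ≈ 14601.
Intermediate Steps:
X(y, W) = 2*W/(W + y) (X(y, W) = (2*W)/(W + y) = 2*W/(W + y))
q(a) = (-5 + 6/(3 + a))**2 (q(a) = (2*3/(3 + a) - 5)**2 = (6/(3 + a) - 5)**2 = (-5 + 6/(3 + a))**2)
(1/(-7 - 1*(-1)) + q(-4))**2 = (1/(-7 - 1*(-1)) + (9 + 5*(-4))**2/(3 - 4)**2)**2 = (1/(-7 + 1) + (9 - 20)**2/(-1)**2)**2 = (1/(-6) + 1*(-11)**2)**2 = (-1/6 + 1*121)**2 = (-1/6 + 121)**2 = (725/6)**2 = 525625/36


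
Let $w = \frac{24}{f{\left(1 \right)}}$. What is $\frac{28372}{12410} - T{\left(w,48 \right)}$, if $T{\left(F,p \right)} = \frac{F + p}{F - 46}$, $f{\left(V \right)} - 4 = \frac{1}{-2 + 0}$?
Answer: $\frac{3134842}{850085} \approx 3.6877$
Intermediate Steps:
$f{\left(V \right)} = \frac{7}{2}$ ($f{\left(V \right)} = 4 + \frac{1}{-2 + 0} = 4 + \frac{1}{-2} = 4 - \frac{1}{2} = \frac{7}{2}$)
$w = \frac{48}{7}$ ($w = \frac{24}{\frac{7}{2}} = 24 \cdot \frac{2}{7} = \frac{48}{7} \approx 6.8571$)
$T{\left(F,p \right)} = \frac{F + p}{-46 + F}$
$\frac{28372}{12410} - T{\left(w,48 \right)} = \frac{28372}{12410} - \frac{\frac{48}{7} + 48}{-46 + \frac{48}{7}} = 28372 \cdot \frac{1}{12410} - \frac{1}{- \frac{274}{7}} \cdot \frac{384}{7} = \frac{14186}{6205} - \left(- \frac{7}{274}\right) \frac{384}{7} = \frac{14186}{6205} - - \frac{192}{137} = \frac{14186}{6205} + \frac{192}{137} = \frac{3134842}{850085}$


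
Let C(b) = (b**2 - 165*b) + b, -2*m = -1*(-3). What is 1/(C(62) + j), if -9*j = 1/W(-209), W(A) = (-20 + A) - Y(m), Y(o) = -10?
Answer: -1971/12464603 ≈ -0.00015813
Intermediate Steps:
m = -3/2 (m = -(-1)*(-3)/2 = -1/2*3 = -3/2 ≈ -1.5000)
C(b) = b**2 - 164*b
W(A) = -10 + A (W(A) = (-20 + A) - 1*(-10) = (-20 + A) + 10 = -10 + A)
j = 1/1971 (j = -1/(9*(-10 - 209)) = -1/9/(-219) = -1/9*(-1/219) = 1/1971 ≈ 0.00050736)
1/(C(62) + j) = 1/(62*(-164 + 62) + 1/1971) = 1/(62*(-102) + 1/1971) = 1/(-6324 + 1/1971) = 1/(-12464603/1971) = -1971/12464603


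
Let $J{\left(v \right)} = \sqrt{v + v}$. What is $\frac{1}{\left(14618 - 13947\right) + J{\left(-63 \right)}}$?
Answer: $\frac{671}{450367} - \frac{3 i \sqrt{14}}{450367} \approx 0.0014899 - 2.4924 \cdot 10^{-5} i$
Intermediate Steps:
$J{\left(v \right)} = \sqrt{2} \sqrt{v}$ ($J{\left(v \right)} = \sqrt{2 v} = \sqrt{2} \sqrt{v}$)
$\frac{1}{\left(14618 - 13947\right) + J{\left(-63 \right)}} = \frac{1}{\left(14618 - 13947\right) + \sqrt{2} \sqrt{-63}} = \frac{1}{671 + \sqrt{2} \cdot 3 i \sqrt{7}} = \frac{1}{671 + 3 i \sqrt{14}}$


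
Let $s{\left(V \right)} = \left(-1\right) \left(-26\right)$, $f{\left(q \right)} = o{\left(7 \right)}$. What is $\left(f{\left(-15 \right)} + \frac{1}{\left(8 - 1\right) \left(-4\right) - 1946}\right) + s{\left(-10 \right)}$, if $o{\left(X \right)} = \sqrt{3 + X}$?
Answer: $\frac{51323}{1974} + \sqrt{10} \approx 29.162$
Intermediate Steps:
$f{\left(q \right)} = \sqrt{10}$ ($f{\left(q \right)} = \sqrt{3 + 7} = \sqrt{10}$)
$s{\left(V \right)} = 26$
$\left(f{\left(-15 \right)} + \frac{1}{\left(8 - 1\right) \left(-4\right) - 1946}\right) + s{\left(-10 \right)} = \left(\sqrt{10} + \frac{1}{\left(8 - 1\right) \left(-4\right) - 1946}\right) + 26 = \left(\sqrt{10} + \frac{1}{7 \left(-4\right) - 1946}\right) + 26 = \left(\sqrt{10} + \frac{1}{-28 - 1946}\right) + 26 = \left(\sqrt{10} + \frac{1}{-1974}\right) + 26 = \left(\sqrt{10} - \frac{1}{1974}\right) + 26 = \left(- \frac{1}{1974} + \sqrt{10}\right) + 26 = \frac{51323}{1974} + \sqrt{10}$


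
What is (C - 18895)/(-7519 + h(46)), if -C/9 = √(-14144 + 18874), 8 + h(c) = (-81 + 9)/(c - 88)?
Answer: 132265/52677 + 7*√4730/5853 ≈ 2.5931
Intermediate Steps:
h(c) = -8 - 72/(-88 + c) (h(c) = -8 + (-81 + 9)/(c - 88) = -8 - 72/(-88 + c))
C = -9*√4730 (C = -9*√(-14144 + 18874) = -9*√4730 ≈ -618.97)
(C - 18895)/(-7519 + h(46)) = (-9*√4730 - 18895)/(-7519 + 8*(79 - 1*46)/(-88 + 46)) = (-18895 - 9*√4730)/(-7519 + 8*(79 - 46)/(-42)) = (-18895 - 9*√4730)/(-7519 + 8*(-1/42)*33) = (-18895 - 9*√4730)/(-7519 - 44/7) = (-18895 - 9*√4730)/(-52677/7) = (-18895 - 9*√4730)*(-7/52677) = 132265/52677 + 7*√4730/5853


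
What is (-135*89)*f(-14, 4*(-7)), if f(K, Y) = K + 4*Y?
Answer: 1513890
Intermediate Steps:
(-135*89)*f(-14, 4*(-7)) = (-135*89)*(-14 + 4*(4*(-7))) = -12015*(-14 + 4*(-28)) = -12015*(-14 - 112) = -12015*(-126) = 1513890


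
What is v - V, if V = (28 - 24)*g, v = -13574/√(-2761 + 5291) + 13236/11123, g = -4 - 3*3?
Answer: 591632/11123 - 617*√2530/115 ≈ -216.68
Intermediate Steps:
g = -13 (g = -4 - 9 = -13)
v = 13236/11123 - 617*√2530/115 (v = -13574*√2530/2530 + 13236*(1/11123) = -617*√2530/115 + 13236/11123 = 13236/11123 - 617*√2530/115 ≈ -268.68)
V = -52 (V = (28 - 24)*(-13) = 4*(-13) = -52)
v - V = (13236/11123 - 617*√2530/115) - 1*(-52) = (13236/11123 - 617*√2530/115) + 52 = 591632/11123 - 617*√2530/115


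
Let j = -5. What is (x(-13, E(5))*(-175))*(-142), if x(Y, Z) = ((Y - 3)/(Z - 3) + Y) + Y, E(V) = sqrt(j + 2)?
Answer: -546700 + 99400*I*sqrt(3)/3 ≈ -5.467e+5 + 57389.0*I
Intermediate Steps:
E(V) = I*sqrt(3) (E(V) = sqrt(-5 + 2) = sqrt(-3) = I*sqrt(3))
x(Y, Z) = 2*Y + (-3 + Y)/(-3 + Z) (x(Y, Z) = ((-3 + Y)/(-3 + Z) + Y) + Y = (Y + (-3 + Y)/(-3 + Z)) + Y = 2*Y + (-3 + Y)/(-3 + Z))
(x(-13, E(5))*(-175))*(-142) = (((-3 - 5*(-13) + 2*(-13)*(I*sqrt(3)))/(-3 + I*sqrt(3)))*(-175))*(-142) = (((-3 + 65 - 26*I*sqrt(3))/(-3 + I*sqrt(3)))*(-175))*(-142) = (((62 - 26*I*sqrt(3))/(-3 + I*sqrt(3)))*(-175))*(-142) = -175*(62 - 26*I*sqrt(3))/(-3 + I*sqrt(3))*(-142) = 24850*(62 - 26*I*sqrt(3))/(-3 + I*sqrt(3))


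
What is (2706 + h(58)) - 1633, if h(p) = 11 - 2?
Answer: 1082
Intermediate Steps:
h(p) = 9
(2706 + h(58)) - 1633 = (2706 + 9) - 1633 = 2715 - 1633 = 1082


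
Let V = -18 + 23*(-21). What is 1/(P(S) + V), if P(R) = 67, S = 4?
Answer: -1/434 ≈ -0.0023041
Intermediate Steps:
V = -501 (V = -18 - 483 = -501)
1/(P(S) + V) = 1/(67 - 501) = 1/(-434) = -1/434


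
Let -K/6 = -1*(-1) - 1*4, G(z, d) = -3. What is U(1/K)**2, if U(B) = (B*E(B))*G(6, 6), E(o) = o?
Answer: 1/11664 ≈ 8.5734e-5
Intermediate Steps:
K = 18 (K = -6*(-1*(-1) - 1*4) = -6*(1 - 4) = -6*(-3) = 18)
U(B) = -3*B**2 (U(B) = (B*B)*(-3) = B**2*(-3) = -3*B**2)
U(1/K)**2 = (-3*(1/18)**2)**2 = (-3*1/324)**2 = (-1/108)**2 = 1/11664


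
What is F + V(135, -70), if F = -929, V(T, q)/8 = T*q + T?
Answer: -75449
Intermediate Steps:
V(T, q) = 8*T + 8*T*q (V(T, q) = 8*(T*q + T) = 8*(T + T*q) = 8*T + 8*T*q)
F + V(135, -70) = -929 + 8*135*(1 - 70) = -929 + 8*135*(-69) = -929 - 74520 = -75449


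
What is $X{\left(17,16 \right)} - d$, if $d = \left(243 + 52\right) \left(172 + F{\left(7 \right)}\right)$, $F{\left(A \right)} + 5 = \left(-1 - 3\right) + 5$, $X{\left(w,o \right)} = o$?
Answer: $-49544$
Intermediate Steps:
$F{\left(A \right)} = -4$ ($F{\left(A \right)} = -5 + \left(\left(-1 - 3\right) + 5\right) = -5 + \left(-4 + 5\right) = -5 + 1 = -4$)
$d = 49560$ ($d = \left(243 + 52\right) \left(172 - 4\right) = 295 \cdot 168 = 49560$)
$X{\left(17,16 \right)} - d = 16 - 49560 = -49544$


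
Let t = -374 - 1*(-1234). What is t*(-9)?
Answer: -7740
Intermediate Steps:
t = 860 (t = -374 + 1234 = 860)
t*(-9) = 860*(-9) = -7740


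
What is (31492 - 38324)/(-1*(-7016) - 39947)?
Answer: 6832/32931 ≈ 0.20746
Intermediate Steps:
(31492 - 38324)/(-1*(-7016) - 39947) = -6832/(7016 - 39947) = -6832/(-32931) = -6832*(-1/32931) = 6832/32931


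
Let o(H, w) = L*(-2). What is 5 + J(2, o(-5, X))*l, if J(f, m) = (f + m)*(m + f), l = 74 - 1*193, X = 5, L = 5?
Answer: -7611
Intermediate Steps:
o(H, w) = -10 (o(H, w) = 5*(-2) = -10)
l = -119 (l = 74 - 193 = -119)
J(f, m) = (f + m)**2 (J(f, m) = (f + m)*(f + m) = (f + m)**2)
5 + J(2, o(-5, X))*l = 5 + (2 - 10)**2*(-119) = 5 + (-8)**2*(-119) = 5 + 64*(-119) = 5 - 7616 = -7611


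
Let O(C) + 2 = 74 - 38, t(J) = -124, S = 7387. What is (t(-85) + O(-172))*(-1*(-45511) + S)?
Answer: -4760820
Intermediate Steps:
O(C) = 34 (O(C) = -2 + (74 - 38) = -2 + 36 = 34)
(t(-85) + O(-172))*(-1*(-45511) + S) = (-124 + 34)*(-1*(-45511) + 7387) = -90*(45511 + 7387) = -90*52898 = -4760820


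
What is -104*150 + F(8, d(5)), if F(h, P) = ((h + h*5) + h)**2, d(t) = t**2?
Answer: -12464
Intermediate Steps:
F(h, P) = 49*h**2 (F(h, P) = ((h + 5*h) + h)**2 = (6*h + h)**2 = (7*h)**2 = 49*h**2)
-104*150 + F(8, d(5)) = -104*150 + 49*8**2 = -15600 + 49*64 = -15600 + 3136 = -12464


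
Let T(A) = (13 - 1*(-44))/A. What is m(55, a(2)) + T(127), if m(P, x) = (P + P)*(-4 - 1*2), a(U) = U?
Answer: -83763/127 ≈ -659.55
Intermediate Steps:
T(A) = 57/A (T(A) = (13 + 44)/A = 57/A)
m(P, x) = -12*P (m(P, x) = (2*P)*(-4 - 2) = (2*P)*(-6) = -12*P)
m(55, a(2)) + T(127) = -12*55 + 57/127 = -660 + 57*(1/127) = -660 + 57/127 = -83763/127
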